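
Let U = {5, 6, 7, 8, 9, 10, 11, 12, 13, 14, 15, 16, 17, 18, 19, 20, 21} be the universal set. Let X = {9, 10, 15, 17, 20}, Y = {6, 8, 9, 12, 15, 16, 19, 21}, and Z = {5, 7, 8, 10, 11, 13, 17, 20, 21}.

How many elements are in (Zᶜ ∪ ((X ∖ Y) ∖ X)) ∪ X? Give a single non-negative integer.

Zᶜ = {6, 9, 12, 14, 15, 16, 18, 19}
X ∖ Y = {10, 17, 20}
(X ∖ Y) ∖ X = {}
Zᶜ ∪ ((X ∖ Y) ∖ X) = {6, 9, 12, 14, 15, 16, 18, 19}
(Zᶜ ∪ ((X ∖ Y) ∖ X)) ∪ X = {6, 9, 10, 12, 14, 15, 16, 17, 18, 19, 20}
|(Zᶜ ∪ ((X ∖ Y) ∖ X)) ∪ X| = 11

11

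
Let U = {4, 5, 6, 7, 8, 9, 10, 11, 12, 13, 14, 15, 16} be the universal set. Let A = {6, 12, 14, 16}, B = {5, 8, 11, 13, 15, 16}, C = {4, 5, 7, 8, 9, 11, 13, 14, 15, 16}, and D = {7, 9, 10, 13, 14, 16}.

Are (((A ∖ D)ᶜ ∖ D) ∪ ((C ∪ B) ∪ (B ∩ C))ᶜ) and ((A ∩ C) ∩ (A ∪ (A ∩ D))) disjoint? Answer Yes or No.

A ∖ D = {6, 12}
(A ∖ D)ᶜ = {4, 5, 7, 8, 9, 10, 11, 13, 14, 15, 16}
(A ∖ D)ᶜ ∖ D = {4, 5, 8, 11, 15}
C ∪ B = {4, 5, 7, 8, 9, 11, 13, 14, 15, 16}
B ∩ C = {5, 8, 11, 13, 15, 16}
(C ∪ B) ∪ (B ∩ C) = {4, 5, 7, 8, 9, 11, 13, 14, 15, 16}
((C ∪ B) ∪ (B ∩ C))ᶜ = {6, 10, 12}
((A ∖ D)ᶜ ∖ D) ∪ ((C ∪ B) ∪ (B ∩ C))ᶜ = {4, 5, 6, 8, 10, 11, 12, 15}
A ∩ C = {14, 16}
A ∩ D = {14, 16}
A ∪ (A ∩ D) = {6, 12, 14, 16}
(A ∩ C) ∩ (A ∪ (A ∩ D)) = {14, 16}
{4, 5, 6, 8, 10, 11, 12, 15} and {14, 16} share no elements.

Yes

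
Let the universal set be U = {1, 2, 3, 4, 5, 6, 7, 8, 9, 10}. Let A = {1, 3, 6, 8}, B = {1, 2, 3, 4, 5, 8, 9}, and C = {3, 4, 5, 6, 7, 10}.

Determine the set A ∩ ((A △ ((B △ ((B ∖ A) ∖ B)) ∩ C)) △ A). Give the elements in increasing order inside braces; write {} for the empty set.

B ∖ A = {2, 4, 5, 9}
(B ∖ A) ∖ B = {}
B △ ((B ∖ A) ∖ B) = {1, 2, 3, 4, 5, 8, 9}
(B △ ((B ∖ A) ∖ B)) ∩ C = {3, 4, 5}
A △ ((B △ ((B ∖ A) ∖ B)) ∩ C) = {1, 4, 5, 6, 8}
(A △ ((B △ ((B ∖ A) ∖ B)) ∩ C)) △ A = {3, 4, 5}
A ∩ ((A △ ((B △ ((B ∖ A) ∖ B)) ∩ C)) △ A) = {3}

{3}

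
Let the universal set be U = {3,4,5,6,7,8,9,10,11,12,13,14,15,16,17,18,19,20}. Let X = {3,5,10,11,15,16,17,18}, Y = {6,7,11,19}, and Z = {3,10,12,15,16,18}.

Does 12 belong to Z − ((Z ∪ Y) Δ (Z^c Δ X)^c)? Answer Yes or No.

Yes

12 ∈ Z and 12 ∉ Y, so 12 ∈ Z ∪ Y
12 ∈ Z, so 12 ∉ Z^c
12 ∉ Z^c and 12 ∉ X, so 12 ∉ Z^c Δ X
12 ∈ (Z^c Δ X)^c since 12 ∉ (Z^c Δ X)
12 ∈ (Z ∪ Y) and 12 ∈ (Z^c Δ X)^c, so 12 ∉ (Z ∪ Y) Δ (Z^c Δ X)^c
12 ∈ Z and 12 ∉ ((Z ∪ Y) Δ (Z^c Δ X)^c), so 12 ∈ Z − ((Z ∪ Y) Δ (Z^c Δ X)^c)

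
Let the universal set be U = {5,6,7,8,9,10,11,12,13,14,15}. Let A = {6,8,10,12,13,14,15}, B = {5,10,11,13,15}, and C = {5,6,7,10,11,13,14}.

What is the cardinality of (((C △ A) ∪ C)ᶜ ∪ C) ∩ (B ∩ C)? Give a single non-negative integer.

C △ A = {5,7,8,11,12,15}
(C △ A) ∪ C = {5,6,7,8,10,11,12,13,14,15}
((C △ A) ∪ C)ᶜ = {9}
((C △ A) ∪ C)ᶜ ∪ C = {5,6,7,9,10,11,13,14}
B ∩ C = {5,10,11,13}
(((C △ A) ∪ C)ᶜ ∪ C) ∩ (B ∩ C) = {5,10,11,13}
|(((C △ A) ∪ C)ᶜ ∪ C) ∩ (B ∩ C)| = 4

4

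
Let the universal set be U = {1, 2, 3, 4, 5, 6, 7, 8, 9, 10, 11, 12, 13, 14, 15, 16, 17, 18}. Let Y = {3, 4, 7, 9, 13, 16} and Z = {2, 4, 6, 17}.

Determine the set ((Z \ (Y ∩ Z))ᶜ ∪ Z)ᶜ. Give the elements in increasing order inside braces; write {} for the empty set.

Y ∩ Z = {4}
Z \ (Y ∩ Z) = {2, 6, 17}
(Z \ (Y ∩ Z))ᶜ = {1, 3, 4, 5, 7, 8, 9, 10, 11, 12, 13, 14, 15, 16, 18}
(Z \ (Y ∩ Z))ᶜ ∪ Z = {1, 2, 3, 4, 5, 6, 7, 8, 9, 10, 11, 12, 13, 14, 15, 16, 17, 18}
((Z \ (Y ∩ Z))ᶜ ∪ Z)ᶜ = {}

{}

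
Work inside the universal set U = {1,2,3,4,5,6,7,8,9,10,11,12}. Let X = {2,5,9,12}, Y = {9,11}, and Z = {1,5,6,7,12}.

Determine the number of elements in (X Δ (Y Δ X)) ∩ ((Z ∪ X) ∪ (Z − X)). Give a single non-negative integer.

1

Y Δ X = {2,5,11,12}
X Δ (Y Δ X) = {9,11}
Z ∪ X = {1,2,5,6,7,9,12}
Z − X = {1,6,7}
(Z ∪ X) ∪ (Z − X) = {1,2,5,6,7,9,12}
(X Δ (Y Δ X)) ∩ ((Z ∪ X) ∪ (Z − X)) = {9}
|(X Δ (Y Δ X)) ∩ ((Z ∪ X) ∪ (Z − X))| = 1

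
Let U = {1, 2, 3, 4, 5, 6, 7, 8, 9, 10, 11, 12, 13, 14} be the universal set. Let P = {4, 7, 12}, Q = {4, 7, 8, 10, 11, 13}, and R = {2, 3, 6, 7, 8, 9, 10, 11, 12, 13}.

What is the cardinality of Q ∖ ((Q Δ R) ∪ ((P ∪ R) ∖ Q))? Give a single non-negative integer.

Q Δ R = {2, 3, 4, 6, 9, 12}
P ∪ R = {2, 3, 4, 6, 7, 8, 9, 10, 11, 12, 13}
(P ∪ R) ∖ Q = {2, 3, 6, 9, 12}
(Q Δ R) ∪ ((P ∪ R) ∖ Q) = {2, 3, 4, 6, 9, 12}
Q ∖ ((Q Δ R) ∪ ((P ∪ R) ∖ Q)) = {7, 8, 10, 11, 13}
|Q ∖ ((Q Δ R) ∪ ((P ∪ R) ∖ Q))| = 5

5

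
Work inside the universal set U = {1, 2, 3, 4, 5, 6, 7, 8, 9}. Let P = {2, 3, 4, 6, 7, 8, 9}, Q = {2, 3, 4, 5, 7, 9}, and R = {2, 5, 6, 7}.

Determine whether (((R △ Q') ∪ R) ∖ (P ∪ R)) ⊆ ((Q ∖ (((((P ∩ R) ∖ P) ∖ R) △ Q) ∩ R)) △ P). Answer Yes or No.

Q' = {1, 6, 8}
R △ Q' = {1, 2, 5, 7, 8}
(R △ Q') ∪ R = {1, 2, 5, 6, 7, 8}
P ∪ R = {2, 3, 4, 5, 6, 7, 8, 9}
((R △ Q') ∪ R) ∖ (P ∪ R) = {1}
P ∩ R = {2, 6, 7}
(P ∩ R) ∖ P = {}
((P ∩ R) ∖ P) ∖ R = {}
(((P ∩ R) ∖ P) ∖ R) △ Q = {2, 3, 4, 5, 7, 9}
((((P ∩ R) ∖ P) ∖ R) △ Q) ∩ R = {2, 5, 7}
Q ∖ (((((P ∩ R) ∖ P) ∖ R) △ Q) ∩ R) = {3, 4, 9}
(Q ∖ (((((P ∩ R) ∖ P) ∖ R) △ Q) ∩ R)) △ P = {2, 6, 7, 8}
1 ∈ ((R △ Q') ∪ R) ∖ (P ∪ R) but 1 ∉ (Q ∖ (((((P ∩ R) ∖ P) ∖ R) △ Q) ∩ R)) △ P, so the inclusion fails.

No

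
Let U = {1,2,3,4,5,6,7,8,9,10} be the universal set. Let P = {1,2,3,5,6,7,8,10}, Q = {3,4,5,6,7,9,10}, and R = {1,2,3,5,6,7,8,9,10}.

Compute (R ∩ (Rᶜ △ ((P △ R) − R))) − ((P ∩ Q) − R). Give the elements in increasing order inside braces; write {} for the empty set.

{}

Rᶜ = {4}
P △ R = {9}
(P △ R) − R = {}
Rᶜ △ ((P △ R) − R) = {4}
R ∩ (Rᶜ △ ((P △ R) − R)) = {}
P ∩ Q = {3,5,6,7,10}
(P ∩ Q) − R = {}
(R ∩ (Rᶜ △ ((P △ R) − R))) − ((P ∩ Q) − R) = {}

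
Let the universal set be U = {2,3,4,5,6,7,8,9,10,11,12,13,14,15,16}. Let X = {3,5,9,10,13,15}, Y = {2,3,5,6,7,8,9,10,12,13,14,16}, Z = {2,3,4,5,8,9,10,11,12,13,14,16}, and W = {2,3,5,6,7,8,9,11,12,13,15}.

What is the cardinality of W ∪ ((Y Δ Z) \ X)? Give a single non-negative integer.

12

Y Δ Z = {4,6,7,11}
(Y Δ Z) \ X = {4,6,7,11}
W ∪ ((Y Δ Z) \ X) = {2,3,4,5,6,7,8,9,11,12,13,15}
|W ∪ ((Y Δ Z) \ X)| = 12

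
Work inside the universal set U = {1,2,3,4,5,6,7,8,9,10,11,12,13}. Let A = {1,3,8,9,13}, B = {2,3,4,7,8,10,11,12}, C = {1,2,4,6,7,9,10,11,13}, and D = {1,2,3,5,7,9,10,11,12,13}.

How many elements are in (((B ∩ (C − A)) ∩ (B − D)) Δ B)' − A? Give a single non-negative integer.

3

C − A = {2,4,6,7,10,11}
B ∩ (C − A) = {2,4,7,10,11}
B − D = {4,8}
(B ∩ (C − A)) ∩ (B − D) = {4}
((B ∩ (C − A)) ∩ (B − D)) Δ B = {2,3,7,8,10,11,12}
(((B ∩ (C − A)) ∩ (B − D)) Δ B)' = {1,4,5,6,9,13}
(((B ∩ (C − A)) ∩ (B − D)) Δ B)' − A = {4,5,6}
|(((B ∩ (C − A)) ∩ (B − D)) Δ B)' − A| = 3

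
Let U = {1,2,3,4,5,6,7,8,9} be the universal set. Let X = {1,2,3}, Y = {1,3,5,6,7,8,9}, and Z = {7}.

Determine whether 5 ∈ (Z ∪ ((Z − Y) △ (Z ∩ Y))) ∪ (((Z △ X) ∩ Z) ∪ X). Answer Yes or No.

No

5 ∉ Z and 5 ∈ Y, so 5 ∉ Z − Y
5 ∉ Z and 5 ∈ Y, so 5 ∉ Z ∩ Y
5 ∉ (Z − Y) and 5 ∉ (Z ∩ Y), so 5 ∉ (Z − Y) △ (Z ∩ Y)
5 ∉ Z and 5 ∉ ((Z − Y) △ (Z ∩ Y)), so 5 ∉ Z ∪ ((Z − Y) △ (Z ∩ Y))
5 ∉ Z and 5 ∉ X, so 5 ∉ Z △ X
5 ∉ (Z △ X) and 5 ∉ Z, so 5 ∉ (Z △ X) ∩ Z
5 ∉ ((Z △ X) ∩ Z) and 5 ∉ X, so 5 ∉ ((Z △ X) ∩ Z) ∪ X
5 ∉ (Z ∪ ((Z − Y) △ (Z ∩ Y))) and 5 ∉ (((Z △ X) ∩ Z) ∪ X), so 5 ∉ (Z ∪ ((Z − Y) △ (Z ∩ Y))) ∪ (((Z △ X) ∩ Z) ∪ X)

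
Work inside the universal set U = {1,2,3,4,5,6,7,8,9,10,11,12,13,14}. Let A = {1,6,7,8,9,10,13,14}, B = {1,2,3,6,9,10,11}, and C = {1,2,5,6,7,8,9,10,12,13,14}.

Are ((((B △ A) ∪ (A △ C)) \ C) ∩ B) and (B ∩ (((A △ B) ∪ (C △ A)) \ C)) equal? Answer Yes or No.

Yes

B △ A = {2,3,7,8,11,13,14}
A △ C = {2,5,12}
(B △ A) ∪ (A △ C) = {2,3,5,7,8,11,12,13,14}
((B △ A) ∪ (A △ C)) \ C = {3,11}
(((B △ A) ∪ (A △ C)) \ C) ∩ B = {3,11}
A △ B = {2,3,7,8,11,13,14}
C △ A = {2,5,12}
(A △ B) ∪ (C △ A) = {2,3,5,7,8,11,12,13,14}
((A △ B) ∪ (C △ A)) \ C = {3,11}
B ∩ (((A △ B) ∪ (C △ A)) \ C) = {3,11}
Both equal {3,11}, so (((B △ A) ∪ (A △ C)) \ C) ∩ B = B ∩ (((A △ B) ∪ (C △ A)) \ C).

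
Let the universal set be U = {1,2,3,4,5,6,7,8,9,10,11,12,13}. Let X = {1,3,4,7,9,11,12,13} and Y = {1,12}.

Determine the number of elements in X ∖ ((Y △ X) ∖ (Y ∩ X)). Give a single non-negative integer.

2

Y △ X = {3,4,7,9,11,13}
Y ∩ X = {1,12}
(Y △ X) ∖ (Y ∩ X) = {3,4,7,9,11,13}
X ∖ ((Y △ X) ∖ (Y ∩ X)) = {1,12}
|X ∖ ((Y △ X) ∖ (Y ∩ X))| = 2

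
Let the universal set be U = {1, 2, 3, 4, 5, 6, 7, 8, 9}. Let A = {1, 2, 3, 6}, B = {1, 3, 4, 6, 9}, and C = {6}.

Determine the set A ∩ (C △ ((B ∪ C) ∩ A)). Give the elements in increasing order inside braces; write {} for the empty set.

{1, 3}

B ∪ C = {1, 3, 4, 6, 9}
(B ∪ C) ∩ A = {1, 3, 6}
C △ ((B ∪ C) ∩ A) = {1, 3}
A ∩ (C △ ((B ∪ C) ∩ A)) = {1, 3}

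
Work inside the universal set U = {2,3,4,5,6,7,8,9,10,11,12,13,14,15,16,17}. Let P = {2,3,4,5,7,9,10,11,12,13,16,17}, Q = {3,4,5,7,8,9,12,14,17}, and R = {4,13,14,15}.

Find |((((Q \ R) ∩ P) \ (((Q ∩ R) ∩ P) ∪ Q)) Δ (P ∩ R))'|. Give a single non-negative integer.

14

Q \ R = {3,5,7,8,9,12,17}
(Q \ R) ∩ P = {3,5,7,9,12,17}
Q ∩ R = {4,14}
(Q ∩ R) ∩ P = {4}
((Q ∩ R) ∩ P) ∪ Q = {3,4,5,7,8,9,12,14,17}
((Q \ R) ∩ P) \ (((Q ∩ R) ∩ P) ∪ Q) = {}
P ∩ R = {4,13}
(((Q \ R) ∩ P) \ (((Q ∩ R) ∩ P) ∪ Q)) Δ (P ∩ R) = {4,13}
((((Q \ R) ∩ P) \ (((Q ∩ R) ∩ P) ∪ Q)) Δ (P ∩ R))' = {2,3,5,6,7,8,9,10,11,12,14,15,16,17}
|((((Q \ R) ∩ P) \ (((Q ∩ R) ∩ P) ∪ Q)) Δ (P ∩ R))'| = 14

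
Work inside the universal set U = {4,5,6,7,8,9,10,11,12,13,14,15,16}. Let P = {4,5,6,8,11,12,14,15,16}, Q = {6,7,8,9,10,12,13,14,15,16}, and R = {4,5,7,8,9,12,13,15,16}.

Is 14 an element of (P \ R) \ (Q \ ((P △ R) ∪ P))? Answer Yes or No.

Yes

14 ∈ P and 14 ∉ R, so 14 ∈ P \ R
14 ∈ P and 14 ∉ R, so 14 ∈ P △ R
14 ∈ (P △ R) and 14 ∈ P, so 14 ∈ (P △ R) ∪ P
14 ∈ Q and 14 ∈ ((P △ R) ∪ P), so 14 ∉ Q \ ((P △ R) ∪ P)
14 ∈ (P \ R) and 14 ∉ (Q \ ((P △ R) ∪ P)), so 14 ∈ (P \ R) \ (Q \ ((P △ R) ∪ P))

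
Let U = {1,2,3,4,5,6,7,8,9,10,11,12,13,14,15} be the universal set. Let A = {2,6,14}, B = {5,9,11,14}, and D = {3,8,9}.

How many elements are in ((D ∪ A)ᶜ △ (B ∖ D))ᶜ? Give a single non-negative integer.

D ∪ A = {2,3,6,8,9,14}
(D ∪ A)ᶜ = {1,4,5,7,10,11,12,13,15}
B ∖ D = {5,11,14}
(D ∪ A)ᶜ △ (B ∖ D) = {1,4,7,10,12,13,14,15}
((D ∪ A)ᶜ △ (B ∖ D))ᶜ = {2,3,5,6,8,9,11}
|((D ∪ A)ᶜ △ (B ∖ D))ᶜ| = 7

7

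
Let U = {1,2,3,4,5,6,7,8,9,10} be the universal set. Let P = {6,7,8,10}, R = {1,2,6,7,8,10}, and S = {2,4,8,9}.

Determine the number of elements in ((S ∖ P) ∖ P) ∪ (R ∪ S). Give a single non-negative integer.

S ∖ P = {2,4,9}
(S ∖ P) ∖ P = {2,4,9}
R ∪ S = {1,2,4,6,7,8,9,10}
((S ∖ P) ∖ P) ∪ (R ∪ S) = {1,2,4,6,7,8,9,10}
|((S ∖ P) ∖ P) ∪ (R ∪ S)| = 8

8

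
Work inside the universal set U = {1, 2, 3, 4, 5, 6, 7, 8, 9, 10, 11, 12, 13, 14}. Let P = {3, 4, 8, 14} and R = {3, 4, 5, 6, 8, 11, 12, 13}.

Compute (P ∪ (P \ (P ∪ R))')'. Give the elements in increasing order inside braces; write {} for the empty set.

P ∪ R = {3, 4, 5, 6, 8, 11, 12, 13, 14}
P \ (P ∪ R) = {}
(P \ (P ∪ R))' = {1, 2, 3, 4, 5, 6, 7, 8, 9, 10, 11, 12, 13, 14}
P ∪ (P \ (P ∪ R))' = {1, 2, 3, 4, 5, 6, 7, 8, 9, 10, 11, 12, 13, 14}
(P ∪ (P \ (P ∪ R))')' = {}

{}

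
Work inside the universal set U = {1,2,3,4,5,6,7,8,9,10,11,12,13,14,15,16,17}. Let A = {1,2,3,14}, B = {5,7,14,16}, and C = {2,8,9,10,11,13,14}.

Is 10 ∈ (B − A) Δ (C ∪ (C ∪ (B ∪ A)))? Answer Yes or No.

10 ∉ B and 10 ∉ A, so 10 ∉ B − A
10 ∉ B and 10 ∉ A, so 10 ∉ B ∪ A
10 ∈ C and 10 ∉ (B ∪ A), so 10 ∈ C ∪ (B ∪ A)
10 ∈ C and 10 ∈ (C ∪ (B ∪ A)), so 10 ∈ C ∪ (C ∪ (B ∪ A))
10 ∉ (B − A) and 10 ∈ (C ∪ (C ∪ (B ∪ A))), so 10 ∈ (B − A) Δ (C ∪ (C ∪ (B ∪ A)))

Yes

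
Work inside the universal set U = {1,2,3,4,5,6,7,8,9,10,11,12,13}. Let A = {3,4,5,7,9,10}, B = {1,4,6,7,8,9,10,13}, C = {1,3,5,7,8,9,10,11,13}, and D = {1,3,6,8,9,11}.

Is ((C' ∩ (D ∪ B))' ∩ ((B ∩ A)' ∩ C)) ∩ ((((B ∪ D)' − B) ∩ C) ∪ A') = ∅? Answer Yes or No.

C' = {2,4,6,12}
D ∪ B = {1,3,4,6,7,8,9,10,11,13}
C' ∩ (D ∪ B) = {4,6}
(C' ∩ (D ∪ B))' = {1,2,3,5,7,8,9,10,11,12,13}
B ∩ A = {4,7,9,10}
(B ∩ A)' = {1,2,3,5,6,8,11,12,13}
(B ∩ A)' ∩ C = {1,3,5,8,11,13}
(C' ∩ (D ∪ B))' ∩ ((B ∩ A)' ∩ C) = {1,3,5,8,11,13}
B ∪ D = {1,3,4,6,7,8,9,10,11,13}
(B ∪ D)' = {2,5,12}
(B ∪ D)' − B = {2,5,12}
((B ∪ D)' − B) ∩ C = {5}
A' = {1,2,6,8,11,12,13}
(((B ∪ D)' − B) ∩ C) ∪ A' = {1,2,5,6,8,11,12,13}
1 lies in both, so they are not disjoint.

No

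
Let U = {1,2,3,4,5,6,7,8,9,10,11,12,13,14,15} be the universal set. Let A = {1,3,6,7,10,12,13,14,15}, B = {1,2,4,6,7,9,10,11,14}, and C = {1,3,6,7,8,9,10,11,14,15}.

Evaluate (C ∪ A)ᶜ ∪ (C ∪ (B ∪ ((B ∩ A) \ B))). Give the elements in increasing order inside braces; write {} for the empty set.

{1,2,3,4,5,6,7,8,9,10,11,14,15}

C ∪ A = {1,3,6,7,8,9,10,11,12,13,14,15}
(C ∪ A)ᶜ = {2,4,5}
B ∩ A = {1,6,7,10,14}
(B ∩ A) \ B = {}
B ∪ ((B ∩ A) \ B) = {1,2,4,6,7,9,10,11,14}
C ∪ (B ∪ ((B ∩ A) \ B)) = {1,2,3,4,6,7,8,9,10,11,14,15}
(C ∪ A)ᶜ ∪ (C ∪ (B ∪ ((B ∩ A) \ B))) = {1,2,3,4,5,6,7,8,9,10,11,14,15}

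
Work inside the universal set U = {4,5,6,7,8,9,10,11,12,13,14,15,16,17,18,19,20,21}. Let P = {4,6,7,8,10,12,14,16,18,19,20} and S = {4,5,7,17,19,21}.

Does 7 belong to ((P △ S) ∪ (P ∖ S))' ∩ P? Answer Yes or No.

Yes

7 ∈ P and 7 ∈ S, so 7 ∉ P △ S
7 ∈ P and 7 ∈ S, so 7 ∉ P ∖ S
7 ∉ (P △ S) and 7 ∉ (P ∖ S), so 7 ∉ (P △ S) ∪ (P ∖ S)
7 ∈ ((P △ S) ∪ (P ∖ S))' since 7 ∉ ((P △ S) ∪ (P ∖ S))
7 ∈ ((P △ S) ∪ (P ∖ S))' and 7 ∈ P, so 7 ∈ ((P △ S) ∪ (P ∖ S))' ∩ P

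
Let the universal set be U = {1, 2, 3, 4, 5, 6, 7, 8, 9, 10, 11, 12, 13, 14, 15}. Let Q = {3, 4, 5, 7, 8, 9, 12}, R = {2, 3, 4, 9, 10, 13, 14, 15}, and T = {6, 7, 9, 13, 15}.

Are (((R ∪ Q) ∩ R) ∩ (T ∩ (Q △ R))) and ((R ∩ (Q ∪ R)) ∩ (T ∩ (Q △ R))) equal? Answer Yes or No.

R ∪ Q = {2, 3, 4, 5, 7, 8, 9, 10, 12, 13, 14, 15}
(R ∪ Q) ∩ R = {2, 3, 4, 9, 10, 13, 14, 15}
Q △ R = {2, 5, 7, 8, 10, 12, 13, 14, 15}
T ∩ (Q △ R) = {7, 13, 15}
((R ∪ Q) ∩ R) ∩ (T ∩ (Q △ R)) = {13, 15}
Q ∪ R = {2, 3, 4, 5, 7, 8, 9, 10, 12, 13, 14, 15}
R ∩ (Q ∪ R) = {2, 3, 4, 9, 10, 13, 14, 15}
(R ∩ (Q ∪ R)) ∩ (T ∩ (Q △ R)) = {13, 15}
Both equal {13, 15}, so ((R ∪ Q) ∩ R) ∩ (T ∩ (Q △ R)) = (R ∩ (Q ∪ R)) ∩ (T ∩ (Q △ R)).

Yes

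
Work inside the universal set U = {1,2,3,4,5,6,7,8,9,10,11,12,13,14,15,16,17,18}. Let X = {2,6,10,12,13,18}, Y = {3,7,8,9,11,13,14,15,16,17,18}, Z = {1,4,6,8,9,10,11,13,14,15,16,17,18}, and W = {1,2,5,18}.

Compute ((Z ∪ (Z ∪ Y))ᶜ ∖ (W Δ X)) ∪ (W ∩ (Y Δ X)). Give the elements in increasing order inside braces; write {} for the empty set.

Z ∪ Y = {1,3,4,6,7,8,9,10,11,13,14,15,16,17,18}
Z ∪ (Z ∪ Y) = {1,3,4,6,7,8,9,10,11,13,14,15,16,17,18}
(Z ∪ (Z ∪ Y))ᶜ = {2,5,12}
W Δ X = {1,5,6,10,12,13}
(Z ∪ (Z ∪ Y))ᶜ ∖ (W Δ X) = {2}
Y Δ X = {2,3,6,7,8,9,10,11,12,14,15,16,17}
W ∩ (Y Δ X) = {2}
((Z ∪ (Z ∪ Y))ᶜ ∖ (W Δ X)) ∪ (W ∩ (Y Δ X)) = {2}

{2}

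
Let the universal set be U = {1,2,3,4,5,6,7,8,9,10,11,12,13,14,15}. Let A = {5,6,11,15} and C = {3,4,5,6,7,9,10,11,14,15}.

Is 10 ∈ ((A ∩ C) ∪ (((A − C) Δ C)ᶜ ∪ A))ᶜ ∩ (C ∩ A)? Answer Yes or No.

10 ∉ A and 10 ∈ C, so 10 ∉ A ∩ C
10 ∉ A and 10 ∈ C, so 10 ∉ A − C
10 ∉ (A − C) and 10 ∈ C, so 10 ∈ (A − C) Δ C
10 ∉ ((A − C) Δ C)ᶜ since 10 ∈ ((A − C) Δ C)
10 ∉ ((A − C) Δ C)ᶜ and 10 ∉ A, so 10 ∉ ((A − C) Δ C)ᶜ ∪ A
10 ∉ (A ∩ C) and 10 ∉ (((A − C) Δ C)ᶜ ∪ A), so 10 ∉ (A ∩ C) ∪ (((A − C) Δ C)ᶜ ∪ A)
10 ∈ ((A ∩ C) ∪ (((A − C) Δ C)ᶜ ∪ A))ᶜ since 10 ∉ ((A ∩ C) ∪ (((A − C) Δ C)ᶜ ∪ A))
10 ∈ C and 10 ∉ A, so 10 ∉ C ∩ A
10 ∈ ((A ∩ C) ∪ (((A − C) Δ C)ᶜ ∪ A))ᶜ and 10 ∉ (C ∩ A), so 10 ∉ ((A ∩ C) ∪ (((A − C) Δ C)ᶜ ∪ A))ᶜ ∩ (C ∩ A)

No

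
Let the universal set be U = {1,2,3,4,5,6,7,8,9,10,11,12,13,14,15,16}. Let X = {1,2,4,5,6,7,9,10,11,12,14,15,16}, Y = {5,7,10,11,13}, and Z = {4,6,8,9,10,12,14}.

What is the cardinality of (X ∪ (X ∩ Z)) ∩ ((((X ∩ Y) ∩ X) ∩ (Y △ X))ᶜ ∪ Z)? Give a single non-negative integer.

13

X ∩ Z = {4,6,9,10,12,14}
X ∪ (X ∩ Z) = {1,2,4,5,6,7,9,10,11,12,14,15,16}
X ∩ Y = {5,7,10,11}
(X ∩ Y) ∩ X = {5,7,10,11}
Y △ X = {1,2,4,6,9,12,13,14,15,16}
((X ∩ Y) ∩ X) ∩ (Y △ X) = {}
(((X ∩ Y) ∩ X) ∩ (Y △ X))ᶜ = {1,2,3,4,5,6,7,8,9,10,11,12,13,14,15,16}
(((X ∩ Y) ∩ X) ∩ (Y △ X))ᶜ ∪ Z = {1,2,3,4,5,6,7,8,9,10,11,12,13,14,15,16}
(X ∪ (X ∩ Z)) ∩ ((((X ∩ Y) ∩ X) ∩ (Y △ X))ᶜ ∪ Z) = {1,2,4,5,6,7,9,10,11,12,14,15,16}
|(X ∪ (X ∩ Z)) ∩ ((((X ∩ Y) ∩ X) ∩ (Y △ X))ᶜ ∪ Z)| = 13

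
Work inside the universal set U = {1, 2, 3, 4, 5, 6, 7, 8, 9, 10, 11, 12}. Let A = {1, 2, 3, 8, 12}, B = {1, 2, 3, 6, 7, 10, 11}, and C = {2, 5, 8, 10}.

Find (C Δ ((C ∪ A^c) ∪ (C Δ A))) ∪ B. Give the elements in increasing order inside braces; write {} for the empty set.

A^c = {4, 5, 6, 7, 9, 10, 11}
C ∪ A^c = {2, 4, 5, 6, 7, 8, 9, 10, 11}
C Δ A = {1, 3, 5, 10, 12}
(C ∪ A^c) ∪ (C Δ A) = {1, 2, 3, 4, 5, 6, 7, 8, 9, 10, 11, 12}
C Δ ((C ∪ A^c) ∪ (C Δ A)) = {1, 3, 4, 6, 7, 9, 11, 12}
(C Δ ((C ∪ A^c) ∪ (C Δ A))) ∪ B = {1, 2, 3, 4, 6, 7, 9, 10, 11, 12}

{1, 2, 3, 4, 6, 7, 9, 10, 11, 12}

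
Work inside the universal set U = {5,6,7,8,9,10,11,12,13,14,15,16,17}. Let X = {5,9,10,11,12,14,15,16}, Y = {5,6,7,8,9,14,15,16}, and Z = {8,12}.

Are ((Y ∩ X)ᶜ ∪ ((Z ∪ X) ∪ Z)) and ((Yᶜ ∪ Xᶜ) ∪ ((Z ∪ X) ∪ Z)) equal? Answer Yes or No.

Y ∩ X = {5,9,14,15,16}
(Y ∩ X)ᶜ = {6,7,8,10,11,12,13,17}
Z ∪ X = {5,8,9,10,11,12,14,15,16}
(Z ∪ X) ∪ Z = {5,8,9,10,11,12,14,15,16}
(Y ∩ X)ᶜ ∪ ((Z ∪ X) ∪ Z) = {5,6,7,8,9,10,11,12,13,14,15,16,17}
Yᶜ = {10,11,12,13,17}
Xᶜ = {6,7,8,13,17}
Yᶜ ∪ Xᶜ = {6,7,8,10,11,12,13,17}
(Yᶜ ∪ Xᶜ) ∪ ((Z ∪ X) ∪ Z) = {5,6,7,8,9,10,11,12,13,14,15,16,17}
Both equal {5,6,7,8,9,10,11,12,13,14,15,16,17}, so (Y ∩ X)ᶜ ∪ ((Z ∪ X) ∪ Z) = (Yᶜ ∪ Xᶜ) ∪ ((Z ∪ X) ∪ Z).

Yes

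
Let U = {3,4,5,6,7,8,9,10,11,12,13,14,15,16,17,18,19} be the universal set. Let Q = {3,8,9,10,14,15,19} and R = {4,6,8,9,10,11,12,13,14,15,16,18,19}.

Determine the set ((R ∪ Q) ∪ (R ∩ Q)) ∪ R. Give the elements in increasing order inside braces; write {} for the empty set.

R ∪ Q = {3,4,6,8,9,10,11,12,13,14,15,16,18,19}
R ∩ Q = {8,9,10,14,15,19}
(R ∪ Q) ∪ (R ∩ Q) = {3,4,6,8,9,10,11,12,13,14,15,16,18,19}
((R ∪ Q) ∪ (R ∩ Q)) ∪ R = {3,4,6,8,9,10,11,12,13,14,15,16,18,19}

{3,4,6,8,9,10,11,12,13,14,15,16,18,19}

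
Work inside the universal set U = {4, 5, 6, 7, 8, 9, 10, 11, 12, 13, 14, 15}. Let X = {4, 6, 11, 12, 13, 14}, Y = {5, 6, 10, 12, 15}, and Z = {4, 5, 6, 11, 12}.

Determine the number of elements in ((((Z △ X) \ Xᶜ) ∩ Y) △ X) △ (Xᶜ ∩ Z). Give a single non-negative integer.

Z △ X = {5, 13, 14}
Xᶜ = {5, 7, 8, 9, 10, 15}
(Z △ X) \ Xᶜ = {13, 14}
((Z △ X) \ Xᶜ) ∩ Y = {}
(((Z △ X) \ Xᶜ) ∩ Y) △ X = {4, 6, 11, 12, 13, 14}
Xᶜ ∩ Z = {5}
((((Z △ X) \ Xᶜ) ∩ Y) △ X) △ (Xᶜ ∩ Z) = {4, 5, 6, 11, 12, 13, 14}
|((((Z △ X) \ Xᶜ) ∩ Y) △ X) △ (Xᶜ ∩ Z)| = 7

7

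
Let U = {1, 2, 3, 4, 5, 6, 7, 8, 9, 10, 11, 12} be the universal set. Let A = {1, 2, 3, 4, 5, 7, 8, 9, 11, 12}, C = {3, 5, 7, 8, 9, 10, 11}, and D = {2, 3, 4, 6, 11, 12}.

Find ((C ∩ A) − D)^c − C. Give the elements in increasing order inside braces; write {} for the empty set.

{1, 2, 4, 6, 12}

C ∩ A = {3, 5, 7, 8, 9, 11}
(C ∩ A) − D = {5, 7, 8, 9}
((C ∩ A) − D)^c = {1, 2, 3, 4, 6, 10, 11, 12}
((C ∩ A) − D)^c − C = {1, 2, 4, 6, 12}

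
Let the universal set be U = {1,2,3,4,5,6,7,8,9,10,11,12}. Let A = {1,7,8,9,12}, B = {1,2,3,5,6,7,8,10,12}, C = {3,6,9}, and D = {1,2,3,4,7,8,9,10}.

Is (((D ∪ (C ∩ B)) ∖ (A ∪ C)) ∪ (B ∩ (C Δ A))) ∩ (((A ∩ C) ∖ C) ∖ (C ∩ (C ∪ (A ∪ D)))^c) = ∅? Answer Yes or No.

C ∩ B = {3,6}
D ∪ (C ∩ B) = {1,2,3,4,6,7,8,9,10}
A ∪ C = {1,3,6,7,8,9,12}
(D ∪ (C ∩ B)) ∖ (A ∪ C) = {2,4,10}
C Δ A = {1,3,6,7,8,12}
B ∩ (C Δ A) = {1,3,6,7,8,12}
((D ∪ (C ∩ B)) ∖ (A ∪ C)) ∪ (B ∩ (C Δ A)) = {1,2,3,4,6,7,8,10,12}
A ∩ C = {9}
(A ∩ C) ∖ C = {}
A ∪ D = {1,2,3,4,7,8,9,10,12}
C ∪ (A ∪ D) = {1,2,3,4,6,7,8,9,10,12}
C ∩ (C ∪ (A ∪ D)) = {3,6,9}
(C ∩ (C ∪ (A ∪ D)))^c = {1,2,4,5,7,8,10,11,12}
((A ∩ C) ∖ C) ∖ (C ∩ (C ∪ (A ∪ D)))^c = {}
{1,2,3,4,6,7,8,10,12} and {} share no elements.

Yes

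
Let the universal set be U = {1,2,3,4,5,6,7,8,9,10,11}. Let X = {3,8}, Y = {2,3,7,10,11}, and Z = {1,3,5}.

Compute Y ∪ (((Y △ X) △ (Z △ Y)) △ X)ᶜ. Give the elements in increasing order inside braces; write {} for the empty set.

Y △ X = {2,7,8,10,11}
Z △ Y = {1,2,5,7,10,11}
(Y △ X) △ (Z △ Y) = {1,5,8}
((Y △ X) △ (Z △ Y)) △ X = {1,3,5}
(((Y △ X) △ (Z △ Y)) △ X)ᶜ = {2,4,6,7,8,9,10,11}
Y ∪ (((Y △ X) △ (Z △ Y)) △ X)ᶜ = {2,3,4,6,7,8,9,10,11}

{2,3,4,6,7,8,9,10,11}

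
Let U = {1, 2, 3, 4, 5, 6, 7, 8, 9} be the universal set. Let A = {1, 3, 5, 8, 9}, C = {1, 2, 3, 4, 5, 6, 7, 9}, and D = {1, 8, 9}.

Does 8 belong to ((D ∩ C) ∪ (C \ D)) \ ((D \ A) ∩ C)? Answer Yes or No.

8 ∈ D and 8 ∉ C, so 8 ∉ D ∩ C
8 ∉ C and 8 ∈ D, so 8 ∉ C \ D
8 ∉ (D ∩ C) and 8 ∉ (C \ D), so 8 ∉ (D ∩ C) ∪ (C \ D)
8 ∈ D and 8 ∈ A, so 8 ∉ D \ A
8 ∉ (D \ A) and 8 ∉ C, so 8 ∉ (D \ A) ∩ C
8 ∉ ((D ∩ C) ∪ (C \ D)) and 8 ∉ ((D \ A) ∩ C), so 8 ∉ ((D ∩ C) ∪ (C \ D)) \ ((D \ A) ∩ C)

No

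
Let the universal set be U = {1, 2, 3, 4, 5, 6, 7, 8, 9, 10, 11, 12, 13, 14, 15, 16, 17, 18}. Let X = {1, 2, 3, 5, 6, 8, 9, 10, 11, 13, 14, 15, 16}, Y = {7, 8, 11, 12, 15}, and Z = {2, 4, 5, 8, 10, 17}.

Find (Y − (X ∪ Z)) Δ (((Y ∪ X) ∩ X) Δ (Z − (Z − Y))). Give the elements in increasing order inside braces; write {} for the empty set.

{1, 2, 3, 5, 6, 7, 9, 10, 11, 12, 13, 14, 15, 16}

X ∪ Z = {1, 2, 3, 4, 5, 6, 8, 9, 10, 11, 13, 14, 15, 16, 17}
Y − (X ∪ Z) = {7, 12}
Y ∪ X = {1, 2, 3, 5, 6, 7, 8, 9, 10, 11, 12, 13, 14, 15, 16}
(Y ∪ X) ∩ X = {1, 2, 3, 5, 6, 8, 9, 10, 11, 13, 14, 15, 16}
Z − Y = {2, 4, 5, 10, 17}
Z − (Z − Y) = {8}
((Y ∪ X) ∩ X) Δ (Z − (Z − Y)) = {1, 2, 3, 5, 6, 9, 10, 11, 13, 14, 15, 16}
(Y − (X ∪ Z)) Δ (((Y ∪ X) ∩ X) Δ (Z − (Z − Y))) = {1, 2, 3, 5, 6, 7, 9, 10, 11, 12, 13, 14, 15, 16}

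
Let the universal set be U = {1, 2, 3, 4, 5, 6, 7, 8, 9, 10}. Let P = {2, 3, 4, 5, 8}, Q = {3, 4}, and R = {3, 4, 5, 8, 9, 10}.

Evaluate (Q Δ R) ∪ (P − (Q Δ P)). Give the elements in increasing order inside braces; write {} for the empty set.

Q Δ R = {5, 8, 9, 10}
Q Δ P = {2, 5, 8}
P − (Q Δ P) = {3, 4}
(Q Δ R) ∪ (P − (Q Δ P)) = {3, 4, 5, 8, 9, 10}

{3, 4, 5, 8, 9, 10}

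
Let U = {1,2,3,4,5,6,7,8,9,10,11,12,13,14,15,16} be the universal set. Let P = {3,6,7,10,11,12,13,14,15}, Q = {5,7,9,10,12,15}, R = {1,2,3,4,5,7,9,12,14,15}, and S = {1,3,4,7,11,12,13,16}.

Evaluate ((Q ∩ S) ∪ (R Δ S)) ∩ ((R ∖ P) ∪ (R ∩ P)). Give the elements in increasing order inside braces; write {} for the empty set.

Q ∩ S = {7,12}
R Δ S = {2,5,9,11,13,14,15,16}
(Q ∩ S) ∪ (R Δ S) = {2,5,7,9,11,12,13,14,15,16}
R ∖ P = {1,2,4,5,9}
R ∩ P = {3,7,12,14,15}
(R ∖ P) ∪ (R ∩ P) = {1,2,3,4,5,7,9,12,14,15}
((Q ∩ S) ∪ (R Δ S)) ∩ ((R ∖ P) ∪ (R ∩ P)) = {2,5,7,9,12,14,15}

{2,5,7,9,12,14,15}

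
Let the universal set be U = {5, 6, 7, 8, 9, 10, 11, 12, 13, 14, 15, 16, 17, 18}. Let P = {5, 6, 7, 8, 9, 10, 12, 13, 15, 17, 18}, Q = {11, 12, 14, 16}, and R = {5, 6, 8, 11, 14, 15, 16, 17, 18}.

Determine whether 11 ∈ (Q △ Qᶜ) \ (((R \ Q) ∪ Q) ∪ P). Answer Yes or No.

No

11 ∈ Q, so 11 ∉ Qᶜ
11 ∈ Q and 11 ∉ Qᶜ, so 11 ∈ Q △ Qᶜ
11 ∈ R and 11 ∈ Q, so 11 ∉ R \ Q
11 ∉ (R \ Q) and 11 ∈ Q, so 11 ∈ (R \ Q) ∪ Q
11 ∈ ((R \ Q) ∪ Q) and 11 ∉ P, so 11 ∈ ((R \ Q) ∪ Q) ∪ P
11 ∈ (Q △ Qᶜ) and 11 ∈ (((R \ Q) ∪ Q) ∪ P), so 11 ∉ (Q △ Qᶜ) \ (((R \ Q) ∪ Q) ∪ P)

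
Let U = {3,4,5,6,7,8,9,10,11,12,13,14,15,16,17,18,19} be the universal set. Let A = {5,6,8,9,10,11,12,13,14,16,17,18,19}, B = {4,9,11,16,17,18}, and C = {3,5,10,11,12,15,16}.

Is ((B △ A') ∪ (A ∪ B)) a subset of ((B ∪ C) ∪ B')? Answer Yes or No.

Yes

A' = {3,4,7,15}
B △ A' = {3,7,9,11,15,16,17,18}
A ∪ B = {4,5,6,8,9,10,11,12,13,14,16,17,18,19}
(B △ A') ∪ (A ∪ B) = {3,4,5,6,7,8,9,10,11,12,13,14,15,16,17,18,19}
B ∪ C = {3,4,5,9,10,11,12,15,16,17,18}
B' = {3,5,6,7,8,10,12,13,14,15,19}
(B ∪ C) ∪ B' = {3,4,5,6,7,8,9,10,11,12,13,14,15,16,17,18,19}
Every element of {3,4,5,6,7,8,9,10,11,12,13,14,15,16,17,18,19} is in {3,4,5,6,7,8,9,10,11,12,13,14,15,16,17,18,19}, so (B △ A') ∪ (A ∪ B) ⊆ (B ∪ C) ∪ B'.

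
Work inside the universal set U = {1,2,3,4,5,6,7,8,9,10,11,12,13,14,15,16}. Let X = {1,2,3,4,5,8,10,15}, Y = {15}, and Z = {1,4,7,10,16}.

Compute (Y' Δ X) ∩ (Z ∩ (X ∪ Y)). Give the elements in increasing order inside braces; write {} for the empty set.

{}

Y' = {1,2,3,4,5,6,7,8,9,10,11,12,13,14,16}
Y' Δ X = {6,7,9,11,12,13,14,15,16}
X ∪ Y = {1,2,3,4,5,8,10,15}
Z ∩ (X ∪ Y) = {1,4,10}
(Y' Δ X) ∩ (Z ∩ (X ∪ Y)) = {}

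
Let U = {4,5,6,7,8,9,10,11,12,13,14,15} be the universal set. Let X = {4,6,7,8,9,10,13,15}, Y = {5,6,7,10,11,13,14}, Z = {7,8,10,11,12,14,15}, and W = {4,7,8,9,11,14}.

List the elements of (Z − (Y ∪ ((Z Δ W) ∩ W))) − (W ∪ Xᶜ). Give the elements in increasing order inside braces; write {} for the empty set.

Z Δ W = {4,9,10,12,15}
(Z Δ W) ∩ W = {4,9}
Y ∪ ((Z Δ W) ∩ W) = {4,5,6,7,9,10,11,13,14}
Z − (Y ∪ ((Z Δ W) ∩ W)) = {8,12,15}
Xᶜ = {5,11,12,14}
W ∪ Xᶜ = {4,5,7,8,9,11,12,14}
(Z − (Y ∪ ((Z Δ W) ∩ W))) − (W ∪ Xᶜ) = {15}

{15}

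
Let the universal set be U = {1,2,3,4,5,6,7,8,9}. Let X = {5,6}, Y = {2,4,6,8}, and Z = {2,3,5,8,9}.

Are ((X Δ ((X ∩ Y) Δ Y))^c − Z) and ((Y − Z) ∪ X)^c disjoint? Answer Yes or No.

No

X ∩ Y = {6}
(X ∩ Y) Δ Y = {2,4,8}
X Δ ((X ∩ Y) Δ Y) = {2,4,5,6,8}
(X Δ ((X ∩ Y) Δ Y))^c = {1,3,7,9}
(X Δ ((X ∩ Y) Δ Y))^c − Z = {1,7}
Y − Z = {4,6}
(Y − Z) ∪ X = {4,5,6}
((Y − Z) ∪ X)^c = {1,2,3,7,8,9}
1 lies in both, so they are not disjoint.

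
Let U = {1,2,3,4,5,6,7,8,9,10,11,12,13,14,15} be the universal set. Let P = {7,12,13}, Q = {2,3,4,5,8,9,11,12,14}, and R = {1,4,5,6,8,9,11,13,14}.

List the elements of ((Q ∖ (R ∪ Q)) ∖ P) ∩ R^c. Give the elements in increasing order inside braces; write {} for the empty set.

R ∪ Q = {1,2,3,4,5,6,8,9,11,12,13,14}
Q ∖ (R ∪ Q) = {}
(Q ∖ (R ∪ Q)) ∖ P = {}
R^c = {2,3,7,10,12,15}
((Q ∖ (R ∪ Q)) ∖ P) ∩ R^c = {}

{}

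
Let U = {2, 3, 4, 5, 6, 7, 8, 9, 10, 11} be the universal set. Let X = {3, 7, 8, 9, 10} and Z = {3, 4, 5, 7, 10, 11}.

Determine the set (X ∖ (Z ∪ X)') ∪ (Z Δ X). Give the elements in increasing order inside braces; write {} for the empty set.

Z ∪ X = {3, 4, 5, 7, 8, 9, 10, 11}
(Z ∪ X)' = {2, 6}
X ∖ (Z ∪ X)' = {3, 7, 8, 9, 10}
Z Δ X = {4, 5, 8, 9, 11}
(X ∖ (Z ∪ X)') ∪ (Z Δ X) = {3, 4, 5, 7, 8, 9, 10, 11}

{3, 4, 5, 7, 8, 9, 10, 11}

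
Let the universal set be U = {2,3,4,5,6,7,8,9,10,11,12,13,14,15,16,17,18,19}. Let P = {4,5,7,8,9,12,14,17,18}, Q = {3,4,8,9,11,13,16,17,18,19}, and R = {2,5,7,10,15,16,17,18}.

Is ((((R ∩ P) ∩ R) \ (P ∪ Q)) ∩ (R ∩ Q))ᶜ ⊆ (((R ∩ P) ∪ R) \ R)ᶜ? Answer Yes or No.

R ∩ P = {5,7,17,18}
(R ∩ P) ∩ R = {5,7,17,18}
P ∪ Q = {3,4,5,7,8,9,11,12,13,14,16,17,18,19}
((R ∩ P) ∩ R) \ (P ∪ Q) = {}
R ∩ Q = {16,17,18}
(((R ∩ P) ∩ R) \ (P ∪ Q)) ∩ (R ∩ Q) = {}
((((R ∩ P) ∩ R) \ (P ∪ Q)) ∩ (R ∩ Q))ᶜ = {2,3,4,5,6,7,8,9,10,11,12,13,14,15,16,17,18,19}
(R ∩ P) ∪ R = {2,5,7,10,15,16,17,18}
((R ∩ P) ∪ R) \ R = {}
(((R ∩ P) ∪ R) \ R)ᶜ = {2,3,4,5,6,7,8,9,10,11,12,13,14,15,16,17,18,19}
Every element of {2,3,4,5,6,7,8,9,10,11,12,13,14,15,16,17,18,19} is in {2,3,4,5,6,7,8,9,10,11,12,13,14,15,16,17,18,19}, so ((((R ∩ P) ∩ R) \ (P ∪ Q)) ∩ (R ∩ Q))ᶜ ⊆ (((R ∩ P) ∪ R) \ R)ᶜ.

Yes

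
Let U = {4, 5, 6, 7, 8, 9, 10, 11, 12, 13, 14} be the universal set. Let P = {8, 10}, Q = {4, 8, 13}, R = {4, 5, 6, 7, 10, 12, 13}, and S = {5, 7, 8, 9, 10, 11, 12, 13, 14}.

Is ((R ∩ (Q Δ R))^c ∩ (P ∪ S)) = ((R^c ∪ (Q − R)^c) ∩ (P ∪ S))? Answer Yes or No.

No

Q Δ R = {5, 6, 7, 8, 10, 12}
R ∩ (Q Δ R) = {5, 6, 7, 10, 12}
(R ∩ (Q Δ R))^c = {4, 8, 9, 11, 13, 14}
P ∪ S = {5, 7, 8, 9, 10, 11, 12, 13, 14}
(R ∩ (Q Δ R))^c ∩ (P ∪ S) = {8, 9, 11, 13, 14}
R^c = {8, 9, 11, 14}
Q − R = {8}
(Q − R)^c = {4, 5, 6, 7, 9, 10, 11, 12, 13, 14}
R^c ∪ (Q − R)^c = {4, 5, 6, 7, 8, 9, 10, 11, 12, 13, 14}
(R^c ∪ (Q − R)^c) ∩ (P ∪ S) = {5, 7, 8, 9, 10, 11, 12, 13, 14}
5 ∈ (R^c ∪ (Q − R)^c) ∩ (P ∪ S) but 5 ∉ (R ∩ (Q Δ R))^c ∩ (P ∪ S), so they differ.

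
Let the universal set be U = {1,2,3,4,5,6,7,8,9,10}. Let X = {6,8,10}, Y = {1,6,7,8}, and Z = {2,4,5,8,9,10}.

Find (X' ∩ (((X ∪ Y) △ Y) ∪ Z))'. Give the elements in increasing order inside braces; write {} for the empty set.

X' = {1,2,3,4,5,7,9}
X ∪ Y = {1,6,7,8,10}
(X ∪ Y) △ Y = {10}
((X ∪ Y) △ Y) ∪ Z = {2,4,5,8,9,10}
X' ∩ (((X ∪ Y) △ Y) ∪ Z) = {2,4,5,9}
(X' ∩ (((X ∪ Y) △ Y) ∪ Z))' = {1,3,6,7,8,10}

{1,3,6,7,8,10}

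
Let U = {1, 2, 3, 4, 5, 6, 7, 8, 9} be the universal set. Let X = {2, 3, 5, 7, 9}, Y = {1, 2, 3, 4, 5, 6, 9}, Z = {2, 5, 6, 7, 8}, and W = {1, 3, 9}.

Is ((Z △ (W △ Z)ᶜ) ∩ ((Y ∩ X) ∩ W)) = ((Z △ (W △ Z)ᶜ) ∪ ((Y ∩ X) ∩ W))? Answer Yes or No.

No

W △ Z = {1, 2, 3, 5, 6, 7, 8, 9}
(W △ Z)ᶜ = {4}
Z △ (W △ Z)ᶜ = {2, 4, 5, 6, 7, 8}
Y ∩ X = {2, 3, 5, 9}
(Y ∩ X) ∩ W = {3, 9}
(Z △ (W △ Z)ᶜ) ∩ ((Y ∩ X) ∩ W) = {}
(Z △ (W △ Z)ᶜ) ∪ ((Y ∩ X) ∩ W) = {2, 3, 4, 5, 6, 7, 8, 9}
2 ∈ (Z △ (W △ Z)ᶜ) ∪ ((Y ∩ X) ∩ W) but 2 ∉ (Z △ (W △ Z)ᶜ) ∩ ((Y ∩ X) ∩ W), so they differ.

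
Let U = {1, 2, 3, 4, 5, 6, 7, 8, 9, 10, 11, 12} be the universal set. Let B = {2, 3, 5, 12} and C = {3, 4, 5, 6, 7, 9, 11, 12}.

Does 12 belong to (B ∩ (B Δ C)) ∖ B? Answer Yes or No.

No

12 ∈ B and 12 ∈ C, so 12 ∉ B Δ C
12 ∈ B and 12 ∉ (B Δ C), so 12 ∉ B ∩ (B Δ C)
12 ∉ (B ∩ (B Δ C)) and 12 ∈ B, so 12 ∉ (B ∩ (B Δ C)) ∖ B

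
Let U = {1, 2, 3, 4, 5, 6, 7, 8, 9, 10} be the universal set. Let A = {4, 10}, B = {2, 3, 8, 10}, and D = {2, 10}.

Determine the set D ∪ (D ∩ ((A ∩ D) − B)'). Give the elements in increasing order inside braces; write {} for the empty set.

A ∩ D = {10}
(A ∩ D) − B = {}
((A ∩ D) − B)' = {1, 2, 3, 4, 5, 6, 7, 8, 9, 10}
D ∩ ((A ∩ D) − B)' = {2, 10}
D ∪ (D ∩ ((A ∩ D) − B)') = {2, 10}

{2, 10}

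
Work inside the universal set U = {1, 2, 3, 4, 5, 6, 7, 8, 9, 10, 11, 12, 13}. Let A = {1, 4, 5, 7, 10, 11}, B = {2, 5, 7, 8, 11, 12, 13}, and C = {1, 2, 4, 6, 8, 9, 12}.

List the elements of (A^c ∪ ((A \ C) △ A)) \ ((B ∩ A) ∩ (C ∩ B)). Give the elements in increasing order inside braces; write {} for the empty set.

{1, 2, 3, 4, 6, 8, 9, 12, 13}

A^c = {2, 3, 6, 8, 9, 12, 13}
A \ C = {5, 7, 10, 11}
(A \ C) △ A = {1, 4}
A^c ∪ ((A \ C) △ A) = {1, 2, 3, 4, 6, 8, 9, 12, 13}
B ∩ A = {5, 7, 11}
C ∩ B = {2, 8, 12}
(B ∩ A) ∩ (C ∩ B) = {}
(A^c ∪ ((A \ C) △ A)) \ ((B ∩ A) ∩ (C ∩ B)) = {1, 2, 3, 4, 6, 8, 9, 12, 13}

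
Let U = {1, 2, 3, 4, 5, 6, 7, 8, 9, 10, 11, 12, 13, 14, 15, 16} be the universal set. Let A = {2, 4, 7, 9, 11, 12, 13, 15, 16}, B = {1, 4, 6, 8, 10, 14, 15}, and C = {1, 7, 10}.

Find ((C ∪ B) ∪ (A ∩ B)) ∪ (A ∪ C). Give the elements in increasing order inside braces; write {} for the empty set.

C ∪ B = {1, 4, 6, 7, 8, 10, 14, 15}
A ∩ B = {4, 15}
(C ∪ B) ∪ (A ∩ B) = {1, 4, 6, 7, 8, 10, 14, 15}
A ∪ C = {1, 2, 4, 7, 9, 10, 11, 12, 13, 15, 16}
((C ∪ B) ∪ (A ∩ B)) ∪ (A ∪ C) = {1, 2, 4, 6, 7, 8, 9, 10, 11, 12, 13, 14, 15, 16}

{1, 2, 4, 6, 7, 8, 9, 10, 11, 12, 13, 14, 15, 16}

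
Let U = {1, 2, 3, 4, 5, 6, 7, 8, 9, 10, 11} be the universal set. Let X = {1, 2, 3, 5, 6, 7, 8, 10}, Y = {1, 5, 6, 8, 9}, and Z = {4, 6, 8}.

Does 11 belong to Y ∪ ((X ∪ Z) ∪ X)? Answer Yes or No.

11 ∉ X and 11 ∉ Z, so 11 ∉ X ∪ Z
11 ∉ (X ∪ Z) and 11 ∉ X, so 11 ∉ (X ∪ Z) ∪ X
11 ∉ Y and 11 ∉ ((X ∪ Z) ∪ X), so 11 ∉ Y ∪ ((X ∪ Z) ∪ X)

No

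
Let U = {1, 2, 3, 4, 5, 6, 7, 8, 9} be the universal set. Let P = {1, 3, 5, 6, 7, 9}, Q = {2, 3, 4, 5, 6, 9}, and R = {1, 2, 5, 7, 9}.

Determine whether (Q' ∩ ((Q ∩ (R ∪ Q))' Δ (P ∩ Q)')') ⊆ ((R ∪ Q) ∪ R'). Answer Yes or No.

Q' = {1, 7, 8}
R ∪ Q = {1, 2, 3, 4, 5, 6, 7, 9}
Q ∩ (R ∪ Q) = {2, 3, 4, 5, 6, 9}
(Q ∩ (R ∪ Q))' = {1, 7, 8}
P ∩ Q = {3, 5, 6, 9}
(P ∩ Q)' = {1, 2, 4, 7, 8}
(Q ∩ (R ∪ Q))' Δ (P ∩ Q)' = {2, 4}
((Q ∩ (R ∪ Q))' Δ (P ∩ Q)')' = {1, 3, 5, 6, 7, 8, 9}
Q' ∩ ((Q ∩ (R ∪ Q))' Δ (P ∩ Q)')' = {1, 7, 8}
R' = {3, 4, 6, 8}
(R ∪ Q) ∪ R' = {1, 2, 3, 4, 5, 6, 7, 8, 9}
Every element of {1, 7, 8} is in {1, 2, 3, 4, 5, 6, 7, 8, 9}, so Q' ∩ ((Q ∩ (R ∪ Q))' Δ (P ∩ Q)')' ⊆ (R ∪ Q) ∪ R'.

Yes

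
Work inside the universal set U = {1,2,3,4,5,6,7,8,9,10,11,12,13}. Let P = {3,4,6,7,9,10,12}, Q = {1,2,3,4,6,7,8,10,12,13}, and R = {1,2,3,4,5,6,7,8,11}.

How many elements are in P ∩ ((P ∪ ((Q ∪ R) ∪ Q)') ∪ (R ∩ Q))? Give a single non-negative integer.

Q ∪ R = {1,2,3,4,5,6,7,8,10,11,12,13}
(Q ∪ R) ∪ Q = {1,2,3,4,5,6,7,8,10,11,12,13}
((Q ∪ R) ∪ Q)' = {9}
P ∪ ((Q ∪ R) ∪ Q)' = {3,4,6,7,9,10,12}
R ∩ Q = {1,2,3,4,6,7,8}
(P ∪ ((Q ∪ R) ∪ Q)') ∪ (R ∩ Q) = {1,2,3,4,6,7,8,9,10,12}
P ∩ ((P ∪ ((Q ∪ R) ∪ Q)') ∪ (R ∩ Q)) = {3,4,6,7,9,10,12}
|P ∩ ((P ∪ ((Q ∪ R) ∪ Q)') ∪ (R ∩ Q))| = 7

7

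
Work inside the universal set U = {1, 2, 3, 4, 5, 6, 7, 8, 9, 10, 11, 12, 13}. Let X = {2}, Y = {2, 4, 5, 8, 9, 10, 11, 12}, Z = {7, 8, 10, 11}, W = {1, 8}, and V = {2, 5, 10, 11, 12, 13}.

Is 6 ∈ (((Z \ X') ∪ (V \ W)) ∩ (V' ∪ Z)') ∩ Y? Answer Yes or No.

No

6 ∉ X, so 6 ∈ X'
6 ∉ Z and 6 ∈ X', so 6 ∉ Z \ X'
6 ∉ V and 6 ∉ W, so 6 ∉ V \ W
6 ∉ (Z \ X') and 6 ∉ (V \ W), so 6 ∉ (Z \ X') ∪ (V \ W)
6 ∉ V, so 6 ∈ V'
6 ∈ V' and 6 ∉ Z, so 6 ∈ V' ∪ Z
6 ∉ (V' ∪ Z)' since 6 ∈ (V' ∪ Z)
6 ∉ ((Z \ X') ∪ (V \ W)) and 6 ∉ (V' ∪ Z)', so 6 ∉ ((Z \ X') ∪ (V \ W)) ∩ (V' ∪ Z)'
6 ∉ (((Z \ X') ∪ (V \ W)) ∩ (V' ∪ Z)') and 6 ∉ Y, so 6 ∉ (((Z \ X') ∪ (V \ W)) ∩ (V' ∪ Z)') ∩ Y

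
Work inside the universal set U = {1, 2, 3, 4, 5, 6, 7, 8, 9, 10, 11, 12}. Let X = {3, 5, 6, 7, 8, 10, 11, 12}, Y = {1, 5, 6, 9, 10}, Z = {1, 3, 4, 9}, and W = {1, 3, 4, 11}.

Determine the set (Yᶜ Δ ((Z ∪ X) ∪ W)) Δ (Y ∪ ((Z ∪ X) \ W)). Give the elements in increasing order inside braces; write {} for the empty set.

Yᶜ = {2, 3, 4, 7, 8, 11, 12}
Z ∪ X = {1, 3, 4, 5, 6, 7, 8, 9, 10, 11, 12}
(Z ∪ X) ∪ W = {1, 3, 4, 5, 6, 7, 8, 9, 10, 11, 12}
Yᶜ Δ ((Z ∪ X) ∪ W) = {1, 2, 5, 6, 9, 10}
(Z ∪ X) \ W = {5, 6, 7, 8, 9, 10, 12}
Y ∪ ((Z ∪ X) \ W) = {1, 5, 6, 7, 8, 9, 10, 12}
(Yᶜ Δ ((Z ∪ X) ∪ W)) Δ (Y ∪ ((Z ∪ X) \ W)) = {2, 7, 8, 12}

{2, 7, 8, 12}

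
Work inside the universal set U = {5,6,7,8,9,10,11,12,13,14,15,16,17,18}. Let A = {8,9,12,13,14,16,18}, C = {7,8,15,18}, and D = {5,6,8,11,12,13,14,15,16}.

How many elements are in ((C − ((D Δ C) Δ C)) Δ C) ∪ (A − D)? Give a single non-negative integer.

4

D Δ C = {5,6,7,11,12,13,14,16,18}
(D Δ C) Δ C = {5,6,8,11,12,13,14,15,16}
C − ((D Δ C) Δ C) = {7,18}
(C − ((D Δ C) Δ C)) Δ C = {8,15}
A − D = {9,18}
((C − ((D Δ C) Δ C)) Δ C) ∪ (A − D) = {8,9,15,18}
|((C − ((D Δ C) Δ C)) Δ C) ∪ (A − D)| = 4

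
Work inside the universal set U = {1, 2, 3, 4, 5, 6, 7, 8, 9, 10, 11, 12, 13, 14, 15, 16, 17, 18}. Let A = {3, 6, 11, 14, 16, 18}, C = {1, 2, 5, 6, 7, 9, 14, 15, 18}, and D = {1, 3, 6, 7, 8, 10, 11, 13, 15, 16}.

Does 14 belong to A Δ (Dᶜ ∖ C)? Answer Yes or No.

Yes

14 ∉ D, so 14 ∈ Dᶜ
14 ∈ Dᶜ and 14 ∈ C, so 14 ∉ Dᶜ ∖ C
14 ∈ A and 14 ∉ (Dᶜ ∖ C), so 14 ∈ A Δ (Dᶜ ∖ C)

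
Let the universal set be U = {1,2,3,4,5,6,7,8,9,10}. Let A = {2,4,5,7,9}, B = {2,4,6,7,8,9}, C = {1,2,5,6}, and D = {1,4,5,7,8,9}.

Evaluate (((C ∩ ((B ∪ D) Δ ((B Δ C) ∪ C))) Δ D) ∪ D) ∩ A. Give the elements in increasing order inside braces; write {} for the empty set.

{4,5,7,9}

B ∪ D = {1,2,4,5,6,7,8,9}
B Δ C = {1,4,5,7,8,9}
(B Δ C) ∪ C = {1,2,4,5,6,7,8,9}
(B ∪ D) Δ ((B Δ C) ∪ C) = {}
C ∩ ((B ∪ D) Δ ((B Δ C) ∪ C)) = {}
(C ∩ ((B ∪ D) Δ ((B Δ C) ∪ C))) Δ D = {1,4,5,7,8,9}
((C ∩ ((B ∪ D) Δ ((B Δ C) ∪ C))) Δ D) ∪ D = {1,4,5,7,8,9}
(((C ∩ ((B ∪ D) Δ ((B Δ C) ∪ C))) Δ D) ∪ D) ∩ A = {4,5,7,9}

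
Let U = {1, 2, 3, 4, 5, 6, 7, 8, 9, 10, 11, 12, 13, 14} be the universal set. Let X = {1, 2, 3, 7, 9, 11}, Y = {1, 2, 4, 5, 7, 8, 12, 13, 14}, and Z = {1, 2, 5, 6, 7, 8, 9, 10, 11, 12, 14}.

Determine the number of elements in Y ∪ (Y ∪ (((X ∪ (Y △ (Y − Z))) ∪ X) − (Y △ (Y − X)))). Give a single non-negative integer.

12

Y − Z = {4, 13}
Y △ (Y − Z) = {1, 2, 5, 7, 8, 12, 14}
X ∪ (Y △ (Y − Z)) = {1, 2, 3, 5, 7, 8, 9, 11, 12, 14}
(X ∪ (Y △ (Y − Z))) ∪ X = {1, 2, 3, 5, 7, 8, 9, 11, 12, 14}
Y − X = {4, 5, 8, 12, 13, 14}
Y △ (Y − X) = {1, 2, 7}
((X ∪ (Y △ (Y − Z))) ∪ X) − (Y △ (Y − X)) = {3, 5, 8, 9, 11, 12, 14}
Y ∪ (((X ∪ (Y △ (Y − Z))) ∪ X) − (Y △ (Y − X))) = {1, 2, 3, 4, 5, 7, 8, 9, 11, 12, 13, 14}
Y ∪ (Y ∪ (((X ∪ (Y △ (Y − Z))) ∪ X) − (Y △ (Y − X)))) = {1, 2, 3, 4, 5, 7, 8, 9, 11, 12, 13, 14}
|Y ∪ (Y ∪ (((X ∪ (Y △ (Y − Z))) ∪ X) − (Y △ (Y − X))))| = 12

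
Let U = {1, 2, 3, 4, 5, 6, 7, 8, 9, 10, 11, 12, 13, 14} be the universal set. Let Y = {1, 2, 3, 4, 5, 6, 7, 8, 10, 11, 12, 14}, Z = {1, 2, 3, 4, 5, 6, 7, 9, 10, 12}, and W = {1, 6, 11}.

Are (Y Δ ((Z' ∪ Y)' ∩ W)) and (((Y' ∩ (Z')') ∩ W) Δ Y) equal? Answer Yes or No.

Yes

Z' = {8, 11, 13, 14}
Z' ∪ Y = {1, 2, 3, 4, 5, 6, 7, 8, 10, 11, 12, 13, 14}
(Z' ∪ Y)' = {9}
(Z' ∪ Y)' ∩ W = {}
Y Δ ((Z' ∪ Y)' ∩ W) = {1, 2, 3, 4, 5, 6, 7, 8, 10, 11, 12, 14}
Y' = {9, 13}
(Z')' = {1, 2, 3, 4, 5, 6, 7, 9, 10, 12}
Y' ∩ (Z')' = {9}
(Y' ∩ (Z')') ∩ W = {}
((Y' ∩ (Z')') ∩ W) Δ Y = {1, 2, 3, 4, 5, 6, 7, 8, 10, 11, 12, 14}
Both equal {1, 2, 3, 4, 5, 6, 7, 8, 10, 11, 12, 14}, so Y Δ ((Z' ∪ Y)' ∩ W) = ((Y' ∩ (Z')') ∩ W) Δ Y.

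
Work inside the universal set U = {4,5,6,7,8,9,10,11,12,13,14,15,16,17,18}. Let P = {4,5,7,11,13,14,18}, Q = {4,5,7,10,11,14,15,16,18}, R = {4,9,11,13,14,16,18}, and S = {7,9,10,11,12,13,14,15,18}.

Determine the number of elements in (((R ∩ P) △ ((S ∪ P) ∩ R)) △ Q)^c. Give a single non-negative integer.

5

R ∩ P = {4,11,13,14,18}
S ∪ P = {4,5,7,9,10,11,12,13,14,15,18}
(S ∪ P) ∩ R = {4,9,11,13,14,18}
(R ∩ P) △ ((S ∪ P) ∩ R) = {9}
((R ∩ P) △ ((S ∪ P) ∩ R)) △ Q = {4,5,7,9,10,11,14,15,16,18}
(((R ∩ P) △ ((S ∪ P) ∩ R)) △ Q)^c = {6,8,12,13,17}
|(((R ∩ P) △ ((S ∪ P) ∩ R)) △ Q)^c| = 5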